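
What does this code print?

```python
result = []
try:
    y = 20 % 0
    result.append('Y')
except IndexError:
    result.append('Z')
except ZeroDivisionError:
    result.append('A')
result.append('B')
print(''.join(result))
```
AB

ZeroDivisionError is caught by its specific handler, not IndexError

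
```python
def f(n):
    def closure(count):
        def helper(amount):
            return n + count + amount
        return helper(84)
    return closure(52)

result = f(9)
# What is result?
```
145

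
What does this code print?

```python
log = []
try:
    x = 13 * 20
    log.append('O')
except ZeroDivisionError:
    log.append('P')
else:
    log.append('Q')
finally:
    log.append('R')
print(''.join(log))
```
OQR

else runs before finally when no exception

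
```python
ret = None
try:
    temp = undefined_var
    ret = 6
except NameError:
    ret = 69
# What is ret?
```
69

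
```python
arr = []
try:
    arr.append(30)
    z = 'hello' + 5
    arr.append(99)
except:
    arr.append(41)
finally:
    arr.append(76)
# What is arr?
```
[30, 41, 76]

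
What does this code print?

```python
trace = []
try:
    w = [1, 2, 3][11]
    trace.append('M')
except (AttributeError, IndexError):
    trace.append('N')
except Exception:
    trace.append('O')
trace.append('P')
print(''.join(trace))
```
NP

IndexError matches tuple containing it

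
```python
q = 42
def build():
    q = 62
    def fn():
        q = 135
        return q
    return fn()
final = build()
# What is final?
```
135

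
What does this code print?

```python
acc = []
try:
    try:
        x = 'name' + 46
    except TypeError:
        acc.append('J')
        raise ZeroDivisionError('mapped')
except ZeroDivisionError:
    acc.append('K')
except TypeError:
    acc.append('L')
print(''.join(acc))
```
JK

New ZeroDivisionError raised, caught by outer ZeroDivisionError handler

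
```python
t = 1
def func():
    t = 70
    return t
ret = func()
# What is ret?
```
70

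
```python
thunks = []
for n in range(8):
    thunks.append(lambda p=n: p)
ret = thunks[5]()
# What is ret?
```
5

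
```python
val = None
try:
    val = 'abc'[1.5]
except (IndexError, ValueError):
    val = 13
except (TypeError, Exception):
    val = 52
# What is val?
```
52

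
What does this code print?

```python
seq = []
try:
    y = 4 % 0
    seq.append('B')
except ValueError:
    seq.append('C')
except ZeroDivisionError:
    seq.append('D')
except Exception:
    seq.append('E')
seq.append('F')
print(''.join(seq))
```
DF

ZeroDivisionError matches before generic Exception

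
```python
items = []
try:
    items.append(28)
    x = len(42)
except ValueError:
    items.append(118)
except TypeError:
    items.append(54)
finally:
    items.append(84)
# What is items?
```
[28, 54, 84]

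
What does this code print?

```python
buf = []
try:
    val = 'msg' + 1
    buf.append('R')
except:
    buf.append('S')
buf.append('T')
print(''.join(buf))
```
ST

Exception raised in try, caught by bare except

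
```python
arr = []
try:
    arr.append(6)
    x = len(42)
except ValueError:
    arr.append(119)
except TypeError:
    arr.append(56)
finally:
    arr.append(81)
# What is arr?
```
[6, 56, 81]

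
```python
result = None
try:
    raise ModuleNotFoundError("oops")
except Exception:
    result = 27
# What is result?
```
27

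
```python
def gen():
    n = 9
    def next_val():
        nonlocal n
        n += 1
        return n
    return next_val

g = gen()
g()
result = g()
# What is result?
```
11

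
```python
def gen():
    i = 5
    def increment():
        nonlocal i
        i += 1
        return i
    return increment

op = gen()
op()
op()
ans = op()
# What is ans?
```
8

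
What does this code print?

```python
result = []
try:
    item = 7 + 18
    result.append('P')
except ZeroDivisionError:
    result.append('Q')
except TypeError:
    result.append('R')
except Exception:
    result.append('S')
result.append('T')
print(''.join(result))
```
PT

No exception, try block completes normally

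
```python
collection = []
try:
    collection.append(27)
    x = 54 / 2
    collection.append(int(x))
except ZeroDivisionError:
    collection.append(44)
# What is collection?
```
[27, 27]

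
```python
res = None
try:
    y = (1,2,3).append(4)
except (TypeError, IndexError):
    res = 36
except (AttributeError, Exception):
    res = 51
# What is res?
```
51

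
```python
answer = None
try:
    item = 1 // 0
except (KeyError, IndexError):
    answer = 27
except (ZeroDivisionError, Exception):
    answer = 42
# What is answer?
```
42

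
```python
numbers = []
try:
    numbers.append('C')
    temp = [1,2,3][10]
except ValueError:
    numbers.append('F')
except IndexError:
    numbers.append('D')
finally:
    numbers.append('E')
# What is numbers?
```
['C', 'D', 'E']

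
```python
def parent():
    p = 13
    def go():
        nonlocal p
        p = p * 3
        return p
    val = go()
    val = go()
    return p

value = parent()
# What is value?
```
117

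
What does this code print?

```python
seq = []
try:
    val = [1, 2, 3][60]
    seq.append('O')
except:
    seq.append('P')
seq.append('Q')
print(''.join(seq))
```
PQ

Exception raised in try, caught by bare except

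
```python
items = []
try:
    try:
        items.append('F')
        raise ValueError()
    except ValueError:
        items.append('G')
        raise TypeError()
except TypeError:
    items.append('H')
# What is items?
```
['F', 'G', 'H']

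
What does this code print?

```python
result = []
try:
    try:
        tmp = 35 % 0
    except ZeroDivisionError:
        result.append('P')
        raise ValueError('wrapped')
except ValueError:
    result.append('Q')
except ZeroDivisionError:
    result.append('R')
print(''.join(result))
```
PQ

New ValueError raised, caught by outer ValueError handler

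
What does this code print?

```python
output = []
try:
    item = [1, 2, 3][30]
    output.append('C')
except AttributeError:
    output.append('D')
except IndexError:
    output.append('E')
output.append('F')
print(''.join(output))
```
EF

IndexError is caught by its specific handler, not AttributeError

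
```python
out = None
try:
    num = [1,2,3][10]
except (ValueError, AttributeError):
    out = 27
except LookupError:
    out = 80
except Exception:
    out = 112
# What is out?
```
80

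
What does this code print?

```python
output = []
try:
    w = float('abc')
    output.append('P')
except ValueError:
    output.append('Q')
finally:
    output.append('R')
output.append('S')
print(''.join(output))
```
QRS

finally always runs, even after exception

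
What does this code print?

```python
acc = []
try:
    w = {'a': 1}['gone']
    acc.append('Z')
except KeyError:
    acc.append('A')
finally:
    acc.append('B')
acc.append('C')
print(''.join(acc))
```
ABC

finally always runs, even after exception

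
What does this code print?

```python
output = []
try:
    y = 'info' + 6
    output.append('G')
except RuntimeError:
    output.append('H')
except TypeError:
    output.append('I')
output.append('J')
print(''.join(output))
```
IJ

TypeError is caught by its specific handler, not RuntimeError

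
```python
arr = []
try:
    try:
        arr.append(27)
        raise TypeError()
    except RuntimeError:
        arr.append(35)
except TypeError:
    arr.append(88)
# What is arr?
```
[27, 88]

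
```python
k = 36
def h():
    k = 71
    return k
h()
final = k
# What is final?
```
36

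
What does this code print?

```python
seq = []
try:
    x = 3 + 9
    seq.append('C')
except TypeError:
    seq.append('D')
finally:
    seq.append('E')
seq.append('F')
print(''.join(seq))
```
CEF

finally runs after normal execution too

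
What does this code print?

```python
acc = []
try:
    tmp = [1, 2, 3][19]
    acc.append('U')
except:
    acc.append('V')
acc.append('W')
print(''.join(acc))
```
VW

Exception raised in try, caught by bare except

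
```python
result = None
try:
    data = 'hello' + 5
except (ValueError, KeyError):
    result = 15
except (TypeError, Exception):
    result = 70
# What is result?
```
70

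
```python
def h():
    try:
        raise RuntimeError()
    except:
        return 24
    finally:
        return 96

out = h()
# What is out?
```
96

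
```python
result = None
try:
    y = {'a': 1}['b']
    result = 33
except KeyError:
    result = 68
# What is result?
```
68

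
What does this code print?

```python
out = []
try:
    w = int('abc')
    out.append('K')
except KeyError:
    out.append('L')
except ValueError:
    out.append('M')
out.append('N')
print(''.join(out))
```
MN

ValueError is caught by its specific handler, not KeyError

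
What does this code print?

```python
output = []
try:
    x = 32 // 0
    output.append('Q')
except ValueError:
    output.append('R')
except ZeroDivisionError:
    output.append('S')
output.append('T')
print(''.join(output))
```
ST

ZeroDivisionError is caught by its specific handler, not ValueError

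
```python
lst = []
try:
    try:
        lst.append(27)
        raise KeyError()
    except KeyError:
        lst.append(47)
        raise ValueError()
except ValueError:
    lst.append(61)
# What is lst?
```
[27, 47, 61]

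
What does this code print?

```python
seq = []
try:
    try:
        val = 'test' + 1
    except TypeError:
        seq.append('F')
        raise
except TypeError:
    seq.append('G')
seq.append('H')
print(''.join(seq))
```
FGH

raise without argument re-raises current exception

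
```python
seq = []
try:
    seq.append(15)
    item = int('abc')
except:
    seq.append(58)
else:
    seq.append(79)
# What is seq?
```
[15, 58]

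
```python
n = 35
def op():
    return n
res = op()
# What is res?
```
35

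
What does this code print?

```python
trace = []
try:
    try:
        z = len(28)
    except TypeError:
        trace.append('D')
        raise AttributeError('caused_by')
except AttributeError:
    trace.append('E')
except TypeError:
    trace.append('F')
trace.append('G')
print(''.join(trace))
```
DEG

AttributeError raised and caught, original TypeError not re-raised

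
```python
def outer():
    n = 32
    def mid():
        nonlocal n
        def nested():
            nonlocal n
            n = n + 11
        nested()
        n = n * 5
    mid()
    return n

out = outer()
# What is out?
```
215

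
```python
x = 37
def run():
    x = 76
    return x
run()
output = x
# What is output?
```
37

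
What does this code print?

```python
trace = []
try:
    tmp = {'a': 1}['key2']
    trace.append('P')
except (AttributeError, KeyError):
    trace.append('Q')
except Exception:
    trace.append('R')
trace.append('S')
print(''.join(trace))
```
QS

KeyError matches tuple containing it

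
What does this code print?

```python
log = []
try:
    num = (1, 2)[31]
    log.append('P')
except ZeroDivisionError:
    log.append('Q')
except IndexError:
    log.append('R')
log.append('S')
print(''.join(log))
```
RS

IndexError is caught by its specific handler, not ZeroDivisionError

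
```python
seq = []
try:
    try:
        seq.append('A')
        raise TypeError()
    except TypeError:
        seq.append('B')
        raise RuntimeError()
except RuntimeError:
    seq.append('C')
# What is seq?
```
['A', 'B', 'C']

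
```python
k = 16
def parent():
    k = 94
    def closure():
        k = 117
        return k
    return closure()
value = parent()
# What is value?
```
117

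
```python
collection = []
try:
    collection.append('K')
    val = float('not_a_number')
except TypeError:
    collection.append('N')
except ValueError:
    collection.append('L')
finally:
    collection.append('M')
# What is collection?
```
['K', 'L', 'M']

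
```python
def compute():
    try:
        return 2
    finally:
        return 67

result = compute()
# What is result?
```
67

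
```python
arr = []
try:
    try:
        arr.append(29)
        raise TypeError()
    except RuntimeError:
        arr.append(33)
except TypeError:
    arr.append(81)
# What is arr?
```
[29, 81]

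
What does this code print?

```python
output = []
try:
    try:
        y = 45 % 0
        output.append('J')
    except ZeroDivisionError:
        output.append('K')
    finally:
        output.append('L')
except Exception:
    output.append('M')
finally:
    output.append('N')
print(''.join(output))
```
KLN

Both finally blocks run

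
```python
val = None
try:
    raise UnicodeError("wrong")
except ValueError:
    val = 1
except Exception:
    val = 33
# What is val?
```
1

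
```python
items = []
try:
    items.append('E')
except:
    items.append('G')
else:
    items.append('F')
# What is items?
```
['E', 'F']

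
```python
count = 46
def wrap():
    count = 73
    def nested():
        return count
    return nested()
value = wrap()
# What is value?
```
73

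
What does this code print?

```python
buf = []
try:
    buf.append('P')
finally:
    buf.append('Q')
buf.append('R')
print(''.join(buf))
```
PQR

try/finally without except, no exception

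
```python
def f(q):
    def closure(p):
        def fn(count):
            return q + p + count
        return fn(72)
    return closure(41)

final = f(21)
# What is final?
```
134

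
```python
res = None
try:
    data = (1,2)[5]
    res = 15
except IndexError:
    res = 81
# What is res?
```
81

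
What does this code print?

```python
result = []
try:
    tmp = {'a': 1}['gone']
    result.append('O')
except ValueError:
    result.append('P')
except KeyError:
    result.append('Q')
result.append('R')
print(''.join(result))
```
QR

KeyError is caught by its specific handler, not ValueError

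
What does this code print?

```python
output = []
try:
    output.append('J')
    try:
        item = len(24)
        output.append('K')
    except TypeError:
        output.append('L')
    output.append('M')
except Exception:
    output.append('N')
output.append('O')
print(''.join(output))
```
JLMO

Inner exception caught by inner handler, outer continues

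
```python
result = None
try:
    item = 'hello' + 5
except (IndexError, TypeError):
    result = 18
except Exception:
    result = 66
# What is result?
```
18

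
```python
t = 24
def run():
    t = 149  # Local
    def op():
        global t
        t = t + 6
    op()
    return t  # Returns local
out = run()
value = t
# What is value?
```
30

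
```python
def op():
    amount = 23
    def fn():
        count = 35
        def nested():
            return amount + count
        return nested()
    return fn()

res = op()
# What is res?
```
58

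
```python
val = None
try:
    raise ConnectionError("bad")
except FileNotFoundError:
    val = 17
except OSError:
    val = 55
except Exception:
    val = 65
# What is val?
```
55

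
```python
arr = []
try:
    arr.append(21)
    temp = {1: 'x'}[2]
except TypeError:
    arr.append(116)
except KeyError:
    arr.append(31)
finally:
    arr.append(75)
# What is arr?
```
[21, 31, 75]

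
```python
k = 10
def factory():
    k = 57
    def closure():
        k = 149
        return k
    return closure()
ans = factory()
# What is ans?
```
149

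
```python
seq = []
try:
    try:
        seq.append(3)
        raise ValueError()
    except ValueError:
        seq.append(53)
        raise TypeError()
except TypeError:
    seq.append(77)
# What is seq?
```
[3, 53, 77]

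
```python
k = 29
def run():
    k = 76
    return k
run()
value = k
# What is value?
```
29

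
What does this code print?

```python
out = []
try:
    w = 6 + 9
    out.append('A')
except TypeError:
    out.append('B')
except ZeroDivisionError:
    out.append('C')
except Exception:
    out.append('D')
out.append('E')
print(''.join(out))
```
AE

No exception, try block completes normally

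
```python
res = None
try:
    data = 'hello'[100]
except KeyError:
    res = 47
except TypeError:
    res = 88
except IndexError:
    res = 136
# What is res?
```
136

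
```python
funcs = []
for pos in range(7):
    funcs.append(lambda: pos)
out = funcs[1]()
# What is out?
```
6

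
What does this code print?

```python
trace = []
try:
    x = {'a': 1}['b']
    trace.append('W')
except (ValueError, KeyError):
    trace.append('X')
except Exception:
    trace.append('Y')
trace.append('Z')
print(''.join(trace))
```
XZ

KeyError matches tuple containing it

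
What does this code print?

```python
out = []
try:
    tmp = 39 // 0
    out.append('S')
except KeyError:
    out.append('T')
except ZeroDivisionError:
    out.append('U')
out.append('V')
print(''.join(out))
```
UV

ZeroDivisionError is caught by its specific handler, not KeyError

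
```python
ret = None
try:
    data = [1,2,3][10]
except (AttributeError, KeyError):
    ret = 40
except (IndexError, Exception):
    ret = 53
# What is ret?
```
53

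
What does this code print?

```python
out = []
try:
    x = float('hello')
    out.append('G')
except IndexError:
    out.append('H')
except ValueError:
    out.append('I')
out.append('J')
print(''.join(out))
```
IJ

ValueError is caught by its specific handler, not IndexError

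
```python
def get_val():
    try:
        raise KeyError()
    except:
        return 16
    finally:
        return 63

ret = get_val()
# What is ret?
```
63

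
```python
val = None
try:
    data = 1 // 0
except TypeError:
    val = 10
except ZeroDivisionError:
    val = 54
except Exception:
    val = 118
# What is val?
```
54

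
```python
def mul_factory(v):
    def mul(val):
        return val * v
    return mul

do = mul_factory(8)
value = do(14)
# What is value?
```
112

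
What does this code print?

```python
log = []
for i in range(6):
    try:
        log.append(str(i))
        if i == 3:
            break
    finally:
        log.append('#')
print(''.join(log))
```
0#1#2#3#

finally runs even when breaking out of loop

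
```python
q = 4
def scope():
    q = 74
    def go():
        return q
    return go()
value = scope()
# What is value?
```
74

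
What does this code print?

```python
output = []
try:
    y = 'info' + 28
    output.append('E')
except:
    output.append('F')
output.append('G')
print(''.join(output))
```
FG

Exception raised in try, caught by bare except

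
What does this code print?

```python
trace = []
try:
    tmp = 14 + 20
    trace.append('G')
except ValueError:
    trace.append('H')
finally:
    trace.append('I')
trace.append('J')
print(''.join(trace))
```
GIJ

finally runs after normal execution too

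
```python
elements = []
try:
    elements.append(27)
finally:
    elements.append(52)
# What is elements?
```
[27, 52]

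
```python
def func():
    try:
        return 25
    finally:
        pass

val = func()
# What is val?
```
25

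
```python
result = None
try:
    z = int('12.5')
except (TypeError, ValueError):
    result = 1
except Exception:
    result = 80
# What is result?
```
1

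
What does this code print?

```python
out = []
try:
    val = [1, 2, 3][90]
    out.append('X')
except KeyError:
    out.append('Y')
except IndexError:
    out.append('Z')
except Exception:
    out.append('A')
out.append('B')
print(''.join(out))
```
ZB

IndexError matches before generic Exception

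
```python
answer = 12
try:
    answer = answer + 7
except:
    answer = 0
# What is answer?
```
19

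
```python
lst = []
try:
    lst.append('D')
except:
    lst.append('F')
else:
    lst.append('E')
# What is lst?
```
['D', 'E']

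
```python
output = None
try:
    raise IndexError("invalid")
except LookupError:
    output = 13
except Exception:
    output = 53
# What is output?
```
13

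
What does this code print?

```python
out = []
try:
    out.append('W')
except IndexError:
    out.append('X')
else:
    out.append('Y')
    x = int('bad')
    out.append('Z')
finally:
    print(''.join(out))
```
WY

Try succeeds, else appends 'Y', ValueError in else is uncaught, finally prints before exception propagates ('Z' never appended)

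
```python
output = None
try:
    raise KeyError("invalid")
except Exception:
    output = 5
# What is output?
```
5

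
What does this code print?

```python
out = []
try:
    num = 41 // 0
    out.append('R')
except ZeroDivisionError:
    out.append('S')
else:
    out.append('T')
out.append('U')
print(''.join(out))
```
SU

else block skipped when exception is caught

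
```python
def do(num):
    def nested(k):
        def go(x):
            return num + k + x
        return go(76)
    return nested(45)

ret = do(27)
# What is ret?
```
148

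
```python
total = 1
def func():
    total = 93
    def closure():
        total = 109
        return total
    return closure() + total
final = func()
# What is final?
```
202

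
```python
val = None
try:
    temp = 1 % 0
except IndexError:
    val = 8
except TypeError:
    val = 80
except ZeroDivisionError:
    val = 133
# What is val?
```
133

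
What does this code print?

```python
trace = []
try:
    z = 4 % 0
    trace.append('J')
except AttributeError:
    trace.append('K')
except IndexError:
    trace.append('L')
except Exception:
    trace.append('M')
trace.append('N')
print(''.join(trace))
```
MN

ZeroDivisionError not specifically caught, falls to Exception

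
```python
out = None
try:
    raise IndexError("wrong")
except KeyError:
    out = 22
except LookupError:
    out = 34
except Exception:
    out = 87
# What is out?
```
34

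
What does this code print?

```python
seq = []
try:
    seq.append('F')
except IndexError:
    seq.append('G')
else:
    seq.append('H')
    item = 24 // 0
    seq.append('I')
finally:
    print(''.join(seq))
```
FH

Try succeeds, else appends 'H', ZeroDivisionError in else is uncaught, finally prints before exception propagates ('I' never appended)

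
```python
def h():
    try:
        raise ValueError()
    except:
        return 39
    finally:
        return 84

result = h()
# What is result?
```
84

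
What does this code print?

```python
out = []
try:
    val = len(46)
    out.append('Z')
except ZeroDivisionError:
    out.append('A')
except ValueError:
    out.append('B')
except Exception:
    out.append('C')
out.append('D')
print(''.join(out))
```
CD

TypeError not specifically caught, falls to Exception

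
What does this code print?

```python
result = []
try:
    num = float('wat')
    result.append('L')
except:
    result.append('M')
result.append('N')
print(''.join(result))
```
MN

Exception raised in try, caught by bare except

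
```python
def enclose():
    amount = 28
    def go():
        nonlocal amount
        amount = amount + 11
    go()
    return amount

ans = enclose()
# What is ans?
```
39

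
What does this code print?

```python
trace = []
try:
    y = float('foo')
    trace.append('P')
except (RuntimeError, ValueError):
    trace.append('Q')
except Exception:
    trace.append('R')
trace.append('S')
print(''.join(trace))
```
QS

ValueError matches tuple containing it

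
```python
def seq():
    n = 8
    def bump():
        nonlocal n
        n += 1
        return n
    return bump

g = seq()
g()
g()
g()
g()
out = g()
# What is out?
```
13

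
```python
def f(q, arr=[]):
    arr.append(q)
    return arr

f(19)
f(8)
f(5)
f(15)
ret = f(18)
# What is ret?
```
[19, 8, 5, 15, 18]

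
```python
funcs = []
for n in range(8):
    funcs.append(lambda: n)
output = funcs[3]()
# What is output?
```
7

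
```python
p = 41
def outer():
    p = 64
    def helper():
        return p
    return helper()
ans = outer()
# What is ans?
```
64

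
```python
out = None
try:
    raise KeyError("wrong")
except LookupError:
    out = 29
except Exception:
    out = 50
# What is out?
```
29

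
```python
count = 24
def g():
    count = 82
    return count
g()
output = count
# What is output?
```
24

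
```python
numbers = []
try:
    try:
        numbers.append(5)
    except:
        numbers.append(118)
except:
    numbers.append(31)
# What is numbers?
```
[5]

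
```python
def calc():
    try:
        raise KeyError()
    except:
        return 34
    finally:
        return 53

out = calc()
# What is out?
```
53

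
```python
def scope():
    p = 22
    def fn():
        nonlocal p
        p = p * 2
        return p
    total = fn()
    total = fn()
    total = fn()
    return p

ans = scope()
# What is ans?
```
176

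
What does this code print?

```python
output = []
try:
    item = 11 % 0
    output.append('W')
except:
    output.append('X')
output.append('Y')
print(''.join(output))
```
XY

Exception raised in try, caught by bare except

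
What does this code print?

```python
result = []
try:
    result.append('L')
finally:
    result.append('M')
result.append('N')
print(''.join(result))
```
LMN

try/finally without except, no exception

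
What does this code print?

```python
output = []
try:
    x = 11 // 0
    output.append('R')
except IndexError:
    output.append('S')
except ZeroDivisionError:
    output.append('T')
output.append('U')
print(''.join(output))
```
TU

ZeroDivisionError is caught by its specific handler, not IndexError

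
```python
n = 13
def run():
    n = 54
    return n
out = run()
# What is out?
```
54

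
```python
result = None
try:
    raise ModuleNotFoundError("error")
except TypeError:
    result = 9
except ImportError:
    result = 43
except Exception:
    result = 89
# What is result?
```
43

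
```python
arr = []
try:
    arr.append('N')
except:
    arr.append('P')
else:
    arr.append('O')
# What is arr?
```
['N', 'O']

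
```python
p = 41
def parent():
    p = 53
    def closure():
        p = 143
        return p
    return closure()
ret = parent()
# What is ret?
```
143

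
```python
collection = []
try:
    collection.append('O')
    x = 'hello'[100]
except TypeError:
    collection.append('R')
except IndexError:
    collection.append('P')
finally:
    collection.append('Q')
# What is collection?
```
['O', 'P', 'Q']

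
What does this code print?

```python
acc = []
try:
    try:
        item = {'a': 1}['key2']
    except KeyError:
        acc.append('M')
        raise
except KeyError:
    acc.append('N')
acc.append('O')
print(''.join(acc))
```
MNO

raise without argument re-raises current exception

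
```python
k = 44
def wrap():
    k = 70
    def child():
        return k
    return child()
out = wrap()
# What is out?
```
70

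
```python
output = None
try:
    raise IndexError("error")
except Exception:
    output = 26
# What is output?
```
26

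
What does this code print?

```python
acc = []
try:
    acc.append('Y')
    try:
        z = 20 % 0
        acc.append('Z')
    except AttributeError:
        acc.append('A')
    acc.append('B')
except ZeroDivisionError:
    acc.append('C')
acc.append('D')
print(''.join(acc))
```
YCD

Inner handler doesn't match, propagates to outer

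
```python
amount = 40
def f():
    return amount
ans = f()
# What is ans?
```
40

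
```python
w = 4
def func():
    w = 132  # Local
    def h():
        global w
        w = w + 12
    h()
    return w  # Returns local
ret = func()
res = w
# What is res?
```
16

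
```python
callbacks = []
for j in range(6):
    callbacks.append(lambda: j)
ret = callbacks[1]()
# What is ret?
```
5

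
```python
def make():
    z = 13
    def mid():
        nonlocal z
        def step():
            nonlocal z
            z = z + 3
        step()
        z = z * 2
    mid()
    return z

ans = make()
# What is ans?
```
32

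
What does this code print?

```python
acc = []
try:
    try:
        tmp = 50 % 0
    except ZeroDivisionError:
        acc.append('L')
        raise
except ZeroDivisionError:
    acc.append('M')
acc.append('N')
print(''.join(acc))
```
LMN

raise without argument re-raises current exception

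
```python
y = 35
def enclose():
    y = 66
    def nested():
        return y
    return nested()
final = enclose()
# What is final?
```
66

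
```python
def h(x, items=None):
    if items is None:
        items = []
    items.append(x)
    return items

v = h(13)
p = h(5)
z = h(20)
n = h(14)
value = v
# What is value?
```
[13]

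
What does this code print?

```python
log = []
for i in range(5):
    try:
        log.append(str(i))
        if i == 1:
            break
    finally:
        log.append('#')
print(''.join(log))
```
0#1#

finally runs even when breaking out of loop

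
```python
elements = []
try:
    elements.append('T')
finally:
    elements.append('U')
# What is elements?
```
['T', 'U']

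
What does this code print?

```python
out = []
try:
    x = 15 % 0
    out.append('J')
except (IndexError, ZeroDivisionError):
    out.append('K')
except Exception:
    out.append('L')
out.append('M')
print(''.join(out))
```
KM

ZeroDivisionError matches tuple containing it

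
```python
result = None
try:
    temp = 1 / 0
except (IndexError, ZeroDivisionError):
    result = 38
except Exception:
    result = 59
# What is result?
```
38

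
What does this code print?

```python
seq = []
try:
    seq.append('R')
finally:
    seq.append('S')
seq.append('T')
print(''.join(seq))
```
RST

try/finally without except, no exception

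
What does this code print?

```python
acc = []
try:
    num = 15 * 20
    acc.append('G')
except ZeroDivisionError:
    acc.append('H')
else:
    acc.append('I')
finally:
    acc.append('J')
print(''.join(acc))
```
GIJ

else runs before finally when no exception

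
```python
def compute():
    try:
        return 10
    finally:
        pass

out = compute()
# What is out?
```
10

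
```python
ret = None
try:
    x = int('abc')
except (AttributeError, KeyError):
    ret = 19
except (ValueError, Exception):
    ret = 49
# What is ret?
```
49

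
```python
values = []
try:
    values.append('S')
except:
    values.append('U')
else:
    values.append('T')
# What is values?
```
['S', 'T']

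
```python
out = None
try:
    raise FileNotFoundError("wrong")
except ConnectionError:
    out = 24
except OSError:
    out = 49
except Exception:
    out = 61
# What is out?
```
49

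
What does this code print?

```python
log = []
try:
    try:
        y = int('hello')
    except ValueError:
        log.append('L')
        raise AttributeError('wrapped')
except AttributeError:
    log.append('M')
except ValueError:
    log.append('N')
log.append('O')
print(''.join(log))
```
LMO

AttributeError raised and caught, original ValueError not re-raised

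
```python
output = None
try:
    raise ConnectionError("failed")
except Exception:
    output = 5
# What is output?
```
5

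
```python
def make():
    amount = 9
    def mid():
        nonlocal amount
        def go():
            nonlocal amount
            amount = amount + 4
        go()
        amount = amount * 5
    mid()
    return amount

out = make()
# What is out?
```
65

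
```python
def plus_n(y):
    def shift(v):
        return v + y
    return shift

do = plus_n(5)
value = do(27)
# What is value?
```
32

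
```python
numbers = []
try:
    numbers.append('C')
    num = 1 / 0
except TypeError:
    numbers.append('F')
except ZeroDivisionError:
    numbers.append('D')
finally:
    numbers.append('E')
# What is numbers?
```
['C', 'D', 'E']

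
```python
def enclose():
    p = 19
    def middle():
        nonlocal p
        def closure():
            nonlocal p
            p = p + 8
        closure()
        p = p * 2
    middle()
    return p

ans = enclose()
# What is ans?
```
54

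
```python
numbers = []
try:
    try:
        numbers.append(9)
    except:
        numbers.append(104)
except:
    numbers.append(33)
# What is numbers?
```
[9]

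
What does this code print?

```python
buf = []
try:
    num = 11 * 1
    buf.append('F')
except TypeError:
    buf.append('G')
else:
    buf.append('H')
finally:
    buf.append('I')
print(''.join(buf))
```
FHI

else runs before finally when no exception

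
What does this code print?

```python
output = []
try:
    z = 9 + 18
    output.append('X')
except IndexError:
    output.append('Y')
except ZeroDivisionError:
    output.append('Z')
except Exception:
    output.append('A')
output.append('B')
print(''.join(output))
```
XB

No exception, try block completes normally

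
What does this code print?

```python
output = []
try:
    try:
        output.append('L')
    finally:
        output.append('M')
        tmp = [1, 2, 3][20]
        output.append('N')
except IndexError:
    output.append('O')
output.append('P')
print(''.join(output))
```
LMOP

Exception in inner finally caught by outer except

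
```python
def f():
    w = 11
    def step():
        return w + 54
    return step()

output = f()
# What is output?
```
65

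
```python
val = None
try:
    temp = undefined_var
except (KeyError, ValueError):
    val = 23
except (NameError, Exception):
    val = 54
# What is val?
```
54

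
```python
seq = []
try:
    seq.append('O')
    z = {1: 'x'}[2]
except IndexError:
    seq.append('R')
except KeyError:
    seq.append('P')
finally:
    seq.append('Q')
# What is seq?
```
['O', 'P', 'Q']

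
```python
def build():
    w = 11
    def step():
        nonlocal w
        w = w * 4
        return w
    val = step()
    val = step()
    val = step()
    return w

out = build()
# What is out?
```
704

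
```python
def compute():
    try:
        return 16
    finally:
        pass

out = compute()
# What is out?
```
16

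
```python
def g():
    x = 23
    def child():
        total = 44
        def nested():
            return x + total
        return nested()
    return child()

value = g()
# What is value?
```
67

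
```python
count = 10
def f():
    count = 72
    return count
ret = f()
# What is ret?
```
72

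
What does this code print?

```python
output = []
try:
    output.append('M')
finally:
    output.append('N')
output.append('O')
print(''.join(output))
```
MNO

try/finally without except, no exception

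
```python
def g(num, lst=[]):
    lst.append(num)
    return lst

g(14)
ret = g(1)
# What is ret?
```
[14, 1]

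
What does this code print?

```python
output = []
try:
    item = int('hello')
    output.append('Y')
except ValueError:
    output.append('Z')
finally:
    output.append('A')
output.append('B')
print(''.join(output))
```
ZAB

finally always runs, even after exception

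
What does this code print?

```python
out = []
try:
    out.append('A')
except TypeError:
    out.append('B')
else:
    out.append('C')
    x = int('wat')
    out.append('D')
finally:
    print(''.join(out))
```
AC

Try succeeds, else appends 'C', ValueError in else is uncaught, finally prints before exception propagates ('D' never appended)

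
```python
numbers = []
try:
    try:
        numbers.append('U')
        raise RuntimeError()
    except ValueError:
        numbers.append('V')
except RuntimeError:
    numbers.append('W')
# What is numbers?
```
['U', 'W']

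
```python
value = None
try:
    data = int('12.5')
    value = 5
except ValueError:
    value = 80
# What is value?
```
80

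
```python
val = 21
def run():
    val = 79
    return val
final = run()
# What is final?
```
79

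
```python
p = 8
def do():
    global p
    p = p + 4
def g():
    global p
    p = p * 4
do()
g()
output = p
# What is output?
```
48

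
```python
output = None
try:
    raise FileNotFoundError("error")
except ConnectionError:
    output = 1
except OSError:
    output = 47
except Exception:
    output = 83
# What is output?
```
47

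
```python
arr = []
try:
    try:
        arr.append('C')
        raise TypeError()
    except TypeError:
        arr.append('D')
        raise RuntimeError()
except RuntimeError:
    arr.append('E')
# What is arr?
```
['C', 'D', 'E']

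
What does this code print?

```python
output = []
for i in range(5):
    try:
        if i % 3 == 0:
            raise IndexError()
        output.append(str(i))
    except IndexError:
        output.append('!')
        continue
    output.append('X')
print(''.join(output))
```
!1X2X!4X

continue in except skips rest of loop body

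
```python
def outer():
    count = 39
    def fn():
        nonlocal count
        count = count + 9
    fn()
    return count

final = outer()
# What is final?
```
48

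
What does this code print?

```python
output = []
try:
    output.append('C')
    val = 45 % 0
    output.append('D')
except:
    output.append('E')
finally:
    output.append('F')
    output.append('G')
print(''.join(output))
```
CEFG

Code before exception runs, then except, then all of finally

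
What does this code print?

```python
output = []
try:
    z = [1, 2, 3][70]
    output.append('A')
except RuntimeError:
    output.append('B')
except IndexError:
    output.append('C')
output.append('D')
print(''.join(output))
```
CD

IndexError is caught by its specific handler, not RuntimeError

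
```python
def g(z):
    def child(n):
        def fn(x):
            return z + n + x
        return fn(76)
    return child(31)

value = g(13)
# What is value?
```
120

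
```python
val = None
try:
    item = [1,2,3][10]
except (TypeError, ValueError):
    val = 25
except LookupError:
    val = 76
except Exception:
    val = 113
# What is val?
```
76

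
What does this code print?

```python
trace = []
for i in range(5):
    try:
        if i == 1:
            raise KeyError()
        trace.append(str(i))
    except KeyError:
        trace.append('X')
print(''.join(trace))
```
0X234

Exception on i=1 caught, loop continues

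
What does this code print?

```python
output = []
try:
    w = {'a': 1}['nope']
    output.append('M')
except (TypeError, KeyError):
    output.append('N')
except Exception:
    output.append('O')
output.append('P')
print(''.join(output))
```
NP

KeyError matches tuple containing it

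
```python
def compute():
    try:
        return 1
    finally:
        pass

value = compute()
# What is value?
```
1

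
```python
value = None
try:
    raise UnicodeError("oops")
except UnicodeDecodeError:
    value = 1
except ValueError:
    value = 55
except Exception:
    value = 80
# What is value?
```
55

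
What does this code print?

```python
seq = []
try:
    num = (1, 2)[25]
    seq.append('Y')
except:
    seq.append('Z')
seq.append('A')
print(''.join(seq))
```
ZA

Exception raised in try, caught by bare except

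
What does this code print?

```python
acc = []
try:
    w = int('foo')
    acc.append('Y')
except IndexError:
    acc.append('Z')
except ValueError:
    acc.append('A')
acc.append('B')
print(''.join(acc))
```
AB

ValueError is caught by its specific handler, not IndexError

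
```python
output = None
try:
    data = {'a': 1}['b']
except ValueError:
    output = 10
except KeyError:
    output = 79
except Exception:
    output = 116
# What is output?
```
79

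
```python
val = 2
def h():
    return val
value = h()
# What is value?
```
2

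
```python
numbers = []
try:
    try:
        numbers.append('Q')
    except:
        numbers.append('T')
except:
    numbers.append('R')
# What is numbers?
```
['Q']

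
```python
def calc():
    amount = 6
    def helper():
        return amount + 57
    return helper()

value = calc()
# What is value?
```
63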